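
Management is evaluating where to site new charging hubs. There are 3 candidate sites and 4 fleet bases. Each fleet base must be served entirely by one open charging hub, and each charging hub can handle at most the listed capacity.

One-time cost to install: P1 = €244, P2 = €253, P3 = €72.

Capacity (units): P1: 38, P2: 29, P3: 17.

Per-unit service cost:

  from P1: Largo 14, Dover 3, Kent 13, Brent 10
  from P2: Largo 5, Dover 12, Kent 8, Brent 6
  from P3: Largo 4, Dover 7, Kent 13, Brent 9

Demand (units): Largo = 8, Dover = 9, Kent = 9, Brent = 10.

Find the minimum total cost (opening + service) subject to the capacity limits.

Open {P2, P3}: Largo→P3 4·8=32, Dover→P3 7·9=63, Kent→P2 8·9=72, Brent→P2 6·10=60.
Loads: P2 carries 19/29, P3 carries 17/17. Service 227; fixed 325; total 552.
Next best feasible plan costs 560.

Minimum total cost: 552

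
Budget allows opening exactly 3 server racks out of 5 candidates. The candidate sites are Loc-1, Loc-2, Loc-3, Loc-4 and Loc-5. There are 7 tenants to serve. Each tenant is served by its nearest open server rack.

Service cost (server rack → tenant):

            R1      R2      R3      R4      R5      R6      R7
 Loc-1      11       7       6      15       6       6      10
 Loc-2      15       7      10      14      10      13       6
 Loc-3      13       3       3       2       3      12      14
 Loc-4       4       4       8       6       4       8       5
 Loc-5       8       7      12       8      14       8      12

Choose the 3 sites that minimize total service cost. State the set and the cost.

Choose Loc-1, Loc-3 and Loc-4; total service cost 26.

With exactly 3 open, each tenant uses its cheapest among the chosen.
{Loc-1, Loc-3, Loc-4}: R1→Loc-4 4, R2→Loc-3 3, R3→Loc-3 3, R4→Loc-3 2, R5→Loc-3 3, R6→Loc-1 6, R7→Loc-4 5. Service cost 26.
{Loc-2, Loc-3, Loc-4}: service cost 28
{Loc-3, Loc-4, Loc-5}: service cost 28
Among all 10 size-3 choices, {Loc-1, Loc-3, Loc-4} is lowest.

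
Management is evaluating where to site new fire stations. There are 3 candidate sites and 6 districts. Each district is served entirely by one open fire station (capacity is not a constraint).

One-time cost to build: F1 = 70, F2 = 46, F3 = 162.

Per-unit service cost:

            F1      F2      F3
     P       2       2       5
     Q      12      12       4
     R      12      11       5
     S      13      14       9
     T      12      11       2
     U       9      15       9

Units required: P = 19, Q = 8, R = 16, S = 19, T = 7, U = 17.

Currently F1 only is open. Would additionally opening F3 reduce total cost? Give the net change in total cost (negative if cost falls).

Current service cost with {F1}: 810.
Adding F3: each district re-picks its cheapest; new service cost 488, saving 322.
Extra fixed cost: 162. Net change = 162 − 322 = -160.
(Totals: 880 → 720.)

Yes — net change −160 (cost falls by 160).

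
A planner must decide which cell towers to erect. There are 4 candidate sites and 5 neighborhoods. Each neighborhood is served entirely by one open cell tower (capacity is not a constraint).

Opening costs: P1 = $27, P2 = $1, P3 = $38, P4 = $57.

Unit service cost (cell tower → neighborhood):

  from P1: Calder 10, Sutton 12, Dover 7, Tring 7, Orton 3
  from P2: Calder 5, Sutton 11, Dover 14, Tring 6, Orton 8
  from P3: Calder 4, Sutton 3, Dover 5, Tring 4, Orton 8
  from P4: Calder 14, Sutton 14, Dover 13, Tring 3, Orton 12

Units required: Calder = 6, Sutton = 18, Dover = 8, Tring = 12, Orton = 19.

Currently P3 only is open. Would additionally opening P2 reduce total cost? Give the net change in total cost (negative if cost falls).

No — net change +1 (cost rises by 1).

Current service cost with {P3}: 318.
Adding P2: each neighborhood re-picks its cheapest; new service cost 318, saving 0.
Extra fixed cost: 1. Net change = 1 − 0 = 1.
(Totals: 356 → 357.)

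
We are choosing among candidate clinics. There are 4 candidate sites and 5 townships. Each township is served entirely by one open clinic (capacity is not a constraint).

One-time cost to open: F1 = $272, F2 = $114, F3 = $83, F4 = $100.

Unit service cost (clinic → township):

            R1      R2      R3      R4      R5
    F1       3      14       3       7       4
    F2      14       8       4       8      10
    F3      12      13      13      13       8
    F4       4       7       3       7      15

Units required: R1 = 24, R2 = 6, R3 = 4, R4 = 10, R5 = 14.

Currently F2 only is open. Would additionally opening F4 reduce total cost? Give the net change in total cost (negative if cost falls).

Yes — net change −160 (cost falls by 160).

Current service cost with {F2}: 620.
Adding F4: each township re-picks its cheapest; new service cost 360, saving 260.
Extra fixed cost: 100. Net change = 100 − 260 = -160.
(Totals: 734 → 574.)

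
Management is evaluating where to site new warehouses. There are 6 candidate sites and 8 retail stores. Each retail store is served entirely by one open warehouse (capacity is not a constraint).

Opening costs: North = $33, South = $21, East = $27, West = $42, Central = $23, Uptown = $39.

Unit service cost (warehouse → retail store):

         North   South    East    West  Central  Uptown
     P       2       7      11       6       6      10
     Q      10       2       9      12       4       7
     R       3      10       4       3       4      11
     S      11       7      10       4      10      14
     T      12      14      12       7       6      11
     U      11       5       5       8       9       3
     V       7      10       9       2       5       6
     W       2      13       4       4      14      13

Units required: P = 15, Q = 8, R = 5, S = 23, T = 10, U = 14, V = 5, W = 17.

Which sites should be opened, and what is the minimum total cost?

For any fixed open set, each retail store goes to its cheapest open site; total = fixed + service.
{North, South, West}: P→North 2·15=30, Q→South 2·8=16, R→North 3·5=15, S→West 4·23=92, T→West 7·10=70, U→South 5·14=70, V→West 2·5=10, W→North 2·17=34. Service 337; fixed 96; total 433.
{North, South, West, Uptown}: service 309 + fixed 135 = 444
{North, South, West, Central}: service 327 + fixed 119 = 446
{North, South, East, West, Central, Uptown}: P→North 2·15=30, Q→South 2·8=16, R→North 3·5=15, S→West 4·23=92, T→Central 6·10=60, U→Uptown 3·14=42, V→West 2·5=10, W→North 2·17=34. Service 299; fixed 185; total 484.
No other subset beats 433.

Open North, South and West; minimum total cost 433.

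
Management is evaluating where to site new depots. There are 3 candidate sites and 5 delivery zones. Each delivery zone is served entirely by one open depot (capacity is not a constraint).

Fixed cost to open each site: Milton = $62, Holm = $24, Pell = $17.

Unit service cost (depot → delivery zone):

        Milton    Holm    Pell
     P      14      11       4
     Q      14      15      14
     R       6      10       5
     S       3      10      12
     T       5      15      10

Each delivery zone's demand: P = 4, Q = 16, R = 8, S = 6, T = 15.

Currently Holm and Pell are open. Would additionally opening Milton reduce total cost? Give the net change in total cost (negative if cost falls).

Current service cost with {Holm, Pell}: 490.
Adding Milton: each delivery zone re-picks its cheapest; new service cost 373, saving 117.
Extra fixed cost: 62. Net change = 62 − 117 = -55.
(Totals: 531 → 476.)

Yes — net change −55 (cost falls by 55).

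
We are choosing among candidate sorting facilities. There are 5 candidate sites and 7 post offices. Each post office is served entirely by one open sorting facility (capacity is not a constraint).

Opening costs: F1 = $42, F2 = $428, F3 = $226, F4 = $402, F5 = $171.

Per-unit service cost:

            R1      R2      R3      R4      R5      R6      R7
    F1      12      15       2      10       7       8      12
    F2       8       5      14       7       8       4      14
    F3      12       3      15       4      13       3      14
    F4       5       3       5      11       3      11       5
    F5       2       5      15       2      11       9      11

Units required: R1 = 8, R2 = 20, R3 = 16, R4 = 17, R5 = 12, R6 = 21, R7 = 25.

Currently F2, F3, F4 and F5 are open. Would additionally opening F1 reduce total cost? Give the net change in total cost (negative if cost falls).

Yes — net change −6 (cost falls by 6).

Current service cost with {F2, F3, F4, F5}: 414.
Adding F1: each post office re-picks its cheapest; new service cost 366, saving 48.
Extra fixed cost: 42. Net change = 42 − 48 = -6.
(Totals: 1641 → 1635.)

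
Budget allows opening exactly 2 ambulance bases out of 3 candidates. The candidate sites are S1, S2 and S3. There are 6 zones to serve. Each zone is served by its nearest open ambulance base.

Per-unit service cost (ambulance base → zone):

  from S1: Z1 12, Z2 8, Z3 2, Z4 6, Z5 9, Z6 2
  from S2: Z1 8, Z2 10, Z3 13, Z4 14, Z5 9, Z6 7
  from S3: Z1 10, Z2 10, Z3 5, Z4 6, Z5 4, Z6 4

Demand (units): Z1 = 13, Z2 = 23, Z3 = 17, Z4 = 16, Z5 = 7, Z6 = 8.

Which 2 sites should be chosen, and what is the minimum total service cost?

With exactly 2 open, each zone uses its cheapest among the chosen.
{S1, S3}: Z1→S3 10·13=130, Z2→S1 8·23=184, Z3→S1 2·17=34, Z4→S1 6·16=96, Z5→S3 4·7=28, Z6→S1 2·8=16. Service cost 488.
{S1, S2}: service cost 497
{S2, S3}: service cost 575
Among all 3 size-2 choices, {S1, S3} is lowest.

Choose S1 and S3; total service cost 488.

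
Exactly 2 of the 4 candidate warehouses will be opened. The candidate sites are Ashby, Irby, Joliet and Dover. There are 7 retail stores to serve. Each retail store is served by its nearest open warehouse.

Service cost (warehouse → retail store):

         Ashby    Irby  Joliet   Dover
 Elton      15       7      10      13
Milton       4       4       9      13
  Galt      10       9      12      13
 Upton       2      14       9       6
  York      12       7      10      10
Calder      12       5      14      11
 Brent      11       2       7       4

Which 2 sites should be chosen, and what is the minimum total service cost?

With exactly 2 open, each retail store uses its cheapest among the chosen.
{Ashby, Irby}: Elton→Irby 7, Milton→Ashby 4, Galt→Irby 9, Upton→Ashby 2, York→Irby 7, Calder→Irby 5, Brent→Irby 2. Service cost 36.
{Irby, Dover}: service cost 40
{Irby, Joliet}: service cost 43
Among all 6 size-2 choices, {Ashby, Irby} is lowest.

Choose Ashby and Irby; total service cost 36.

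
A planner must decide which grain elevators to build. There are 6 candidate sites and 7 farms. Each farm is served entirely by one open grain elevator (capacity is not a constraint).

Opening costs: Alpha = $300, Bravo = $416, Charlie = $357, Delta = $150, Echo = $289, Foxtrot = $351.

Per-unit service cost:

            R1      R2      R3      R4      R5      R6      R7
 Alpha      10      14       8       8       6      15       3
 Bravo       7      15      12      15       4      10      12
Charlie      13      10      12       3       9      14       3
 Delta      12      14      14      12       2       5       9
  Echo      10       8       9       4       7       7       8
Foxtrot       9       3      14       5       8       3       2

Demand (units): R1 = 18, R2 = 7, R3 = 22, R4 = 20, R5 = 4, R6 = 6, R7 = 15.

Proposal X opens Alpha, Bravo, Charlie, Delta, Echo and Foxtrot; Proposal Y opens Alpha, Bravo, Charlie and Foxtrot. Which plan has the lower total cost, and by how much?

Proposal Y is cheaper by 431.

Proposal X: {Alpha, Bravo, Charlie, Delta, Echo, Foxtrot}: R1→Bravo 7·18=126, R2→Foxtrot 3·7=21, R3→Alpha 8·22=176, R4→Charlie 3·20=60, R5→Delta 2·4=8, R6→Foxtrot 3·6=18, R7→Foxtrot 2·15=30. Service 439; fixed 1863; total 2302.
Proposal Y: {Alpha, Bravo, Charlie, Foxtrot}: R1→Bravo 7·18=126, R2→Foxtrot 3·7=21, R3→Alpha 8·22=176, R4→Charlie 3·20=60, R5→Bravo 4·4=16, R6→Foxtrot 3·6=18, R7→Foxtrot 2·15=30. Service 447; fixed 1424; total 1871.
Difference: |2302 − 1871| = 431.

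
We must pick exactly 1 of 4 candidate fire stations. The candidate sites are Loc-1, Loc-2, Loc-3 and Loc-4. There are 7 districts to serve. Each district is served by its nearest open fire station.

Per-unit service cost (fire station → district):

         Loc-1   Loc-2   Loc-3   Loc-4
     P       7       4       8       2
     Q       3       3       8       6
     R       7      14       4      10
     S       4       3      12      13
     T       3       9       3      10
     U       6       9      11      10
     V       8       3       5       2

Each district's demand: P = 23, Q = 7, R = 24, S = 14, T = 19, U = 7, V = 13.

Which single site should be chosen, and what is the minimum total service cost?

With exactly 1 open, each district uses its cheapest among the chosen.
{Loc-1}: P→Loc-1 7·23=161, Q→Loc-1 3·7=21, R→Loc-1 7·24=168, S→Loc-1 4·14=56, T→Loc-1 3·19=57, U→Loc-1 6·7=42, V→Loc-1 8·13=104. Service cost 609.
{Loc-3}: service cost 703
{Loc-2}: service cost 764
Among all 4 size-1 choices, {Loc-1} is lowest.

Choose Loc-1 only; total service cost 609.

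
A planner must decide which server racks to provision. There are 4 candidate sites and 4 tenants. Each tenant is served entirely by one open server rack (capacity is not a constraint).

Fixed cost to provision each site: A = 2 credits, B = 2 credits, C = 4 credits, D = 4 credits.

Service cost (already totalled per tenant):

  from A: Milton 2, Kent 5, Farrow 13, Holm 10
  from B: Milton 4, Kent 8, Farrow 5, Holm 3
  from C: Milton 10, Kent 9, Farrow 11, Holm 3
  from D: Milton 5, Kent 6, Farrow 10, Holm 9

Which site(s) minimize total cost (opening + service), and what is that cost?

Open A and B; minimum total cost 19.

For any fixed open set, each tenant goes to its cheapest open site; total = fixed + service.
{A, B}: Milton→A 2, Kent→A 5, Farrow→B 5, Holm→B 3. Service 15; fixed 4; total 19.
{B}: service 20 + fixed 2 = 22
{A, B, C}: service 15 + fixed 8 = 23
{A, B, C, D}: Milton→A 2, Kent→A 5, Farrow→B 5, Holm→B 3. Service 15; fixed 12; total 27.
(All 15 nonempty subsets were checked; A and B is lowest.)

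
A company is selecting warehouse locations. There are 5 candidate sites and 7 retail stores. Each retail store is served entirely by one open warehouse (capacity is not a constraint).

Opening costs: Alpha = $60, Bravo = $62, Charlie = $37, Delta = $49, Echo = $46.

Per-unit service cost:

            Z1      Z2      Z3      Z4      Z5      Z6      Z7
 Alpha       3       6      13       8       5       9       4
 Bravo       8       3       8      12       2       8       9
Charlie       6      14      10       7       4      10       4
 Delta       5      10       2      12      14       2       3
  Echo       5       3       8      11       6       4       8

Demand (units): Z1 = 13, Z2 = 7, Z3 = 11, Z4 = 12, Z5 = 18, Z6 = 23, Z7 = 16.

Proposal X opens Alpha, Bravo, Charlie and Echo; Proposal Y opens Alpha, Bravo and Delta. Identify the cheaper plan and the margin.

Proposal X: {Alpha, Bravo, Charlie, Echo}: Z1→Alpha 3·13=39, Z2→Bravo 3·7=21, Z3→Bravo 8·11=88, Z4→Charlie 7·12=84, Z5→Bravo 2·18=36, Z6→Echo 4·23=92, Z7→Alpha 4·16=64. Service 424; fixed 205; total 629.
Proposal Y: {Alpha, Bravo, Delta}: Z1→Alpha 3·13=39, Z2→Bravo 3·7=21, Z3→Delta 2·11=22, Z4→Alpha 8·12=96, Z5→Bravo 2·18=36, Z6→Delta 2·23=46, Z7→Delta 3·16=48. Service 308; fixed 171; total 479.
Difference: |629 − 479| = 150.

Proposal Y is cheaper by 150.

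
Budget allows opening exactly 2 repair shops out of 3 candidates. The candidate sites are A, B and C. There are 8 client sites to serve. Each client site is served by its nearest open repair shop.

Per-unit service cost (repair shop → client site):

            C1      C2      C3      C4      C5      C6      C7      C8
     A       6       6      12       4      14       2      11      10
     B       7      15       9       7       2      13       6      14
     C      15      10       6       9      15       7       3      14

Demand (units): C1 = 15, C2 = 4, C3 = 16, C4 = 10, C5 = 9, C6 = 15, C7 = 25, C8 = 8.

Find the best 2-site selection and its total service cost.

Choose A and C; total service cost 561.

With exactly 2 open, each client site uses its cheapest among the chosen.
{A, C}: C1→A 6·15=90, C2→A 6·4=24, C3→C 6·16=96, C4→A 4·10=40, C5→A 14·9=126, C6→A 2·15=30, C7→C 3·25=75, C8→A 10·8=80. Service cost 561.
{A, B}: service cost 576
{B, C}: service cost 621
Among all 3 size-2 choices, {A, C} is lowest.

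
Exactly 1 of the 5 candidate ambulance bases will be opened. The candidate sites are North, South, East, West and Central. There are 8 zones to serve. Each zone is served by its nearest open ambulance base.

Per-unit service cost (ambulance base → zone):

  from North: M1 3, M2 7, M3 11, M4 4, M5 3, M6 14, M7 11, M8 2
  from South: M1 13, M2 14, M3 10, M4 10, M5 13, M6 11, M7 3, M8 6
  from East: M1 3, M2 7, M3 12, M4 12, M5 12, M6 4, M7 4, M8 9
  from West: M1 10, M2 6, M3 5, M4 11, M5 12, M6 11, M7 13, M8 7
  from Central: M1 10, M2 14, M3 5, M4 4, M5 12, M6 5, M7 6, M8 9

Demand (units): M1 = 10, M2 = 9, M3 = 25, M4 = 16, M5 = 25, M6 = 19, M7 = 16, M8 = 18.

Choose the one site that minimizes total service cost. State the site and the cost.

With exactly 1 open, each zone uses its cheapest among the chosen.
{North}: M1→North 3·10=30, M2→North 7·9=63, M3→North 11·25=275, M4→North 4·16=64, M5→North 3·25=75, M6→North 14·19=266, M7→North 11·16=176, M8→North 2·18=36. Service cost 985.
{Central}: service cost 1068
{East}: service cost 1187
Among all 5 size-1 choices, {North} is lowest.

Choose North only; total service cost 985.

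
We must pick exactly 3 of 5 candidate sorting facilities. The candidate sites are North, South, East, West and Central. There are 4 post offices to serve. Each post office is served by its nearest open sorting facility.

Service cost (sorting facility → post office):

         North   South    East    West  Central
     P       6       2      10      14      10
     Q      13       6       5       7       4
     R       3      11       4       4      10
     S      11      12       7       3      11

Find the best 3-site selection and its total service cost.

Choose South, West and Central; total service cost 13.

With exactly 3 open, each post office uses its cheapest among the chosen.
{South, West, Central}: P→South 2, Q→Central 4, R→West 4, S→West 3. Service cost 13.
{North, South, West}: service cost 14
{South, East, West}: service cost 14
Among all 10 size-3 choices, {South, West, Central} is lowest.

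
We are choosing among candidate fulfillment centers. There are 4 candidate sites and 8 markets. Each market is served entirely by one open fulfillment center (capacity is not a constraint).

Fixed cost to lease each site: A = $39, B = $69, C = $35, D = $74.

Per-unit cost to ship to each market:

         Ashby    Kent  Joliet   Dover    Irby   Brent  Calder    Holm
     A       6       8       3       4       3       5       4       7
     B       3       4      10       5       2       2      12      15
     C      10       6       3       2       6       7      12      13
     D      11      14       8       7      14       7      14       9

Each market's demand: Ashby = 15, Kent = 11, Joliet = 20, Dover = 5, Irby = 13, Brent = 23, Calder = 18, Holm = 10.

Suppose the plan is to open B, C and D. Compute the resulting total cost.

Total cost: 715

Each market is assigned to its cheapest site among the open ones.
{B, C, D}: Ashby→B 3·15=45, Kent→B 4·11=44, Joliet→C 3·20=60, Dover→C 2·5=10, Irby→B 2·13=26, Brent→B 2·23=46, Calder→B 12·18=216, Holm→D 9·10=90. Service 537; fixed 178; total 715.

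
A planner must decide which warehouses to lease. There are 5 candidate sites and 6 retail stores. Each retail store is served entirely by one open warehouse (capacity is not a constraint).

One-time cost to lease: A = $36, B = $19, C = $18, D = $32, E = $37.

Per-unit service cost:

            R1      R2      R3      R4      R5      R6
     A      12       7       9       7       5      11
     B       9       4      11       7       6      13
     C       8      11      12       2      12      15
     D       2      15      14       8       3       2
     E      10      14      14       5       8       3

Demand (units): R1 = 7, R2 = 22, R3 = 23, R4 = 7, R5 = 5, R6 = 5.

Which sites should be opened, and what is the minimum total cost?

Open A, B, C and D; minimum total cost 453.

For any fixed open set, each retail store goes to its cheapest open site; total = fixed + service.
{A, B, C, D}: R1→D 2·7=14, R2→B 4·22=88, R3→A 9·23=207, R4→C 2·7=14, R5→D 3·5=15, R6→D 2·5=10. Service 348; fixed 105; total 453.
{B, C, D}: service 394 + fixed 69 = 463
{A, B, D}: service 383 + fixed 87 = 470
{A, B, C, D, E}: R1→D 2·7=14, R2→B 4·22=88, R3→A 9·23=207, R4→C 2·7=14, R5→D 3·5=15, R6→D 2·5=10. Service 348; fixed 142; total 490.
No other subset beats 453.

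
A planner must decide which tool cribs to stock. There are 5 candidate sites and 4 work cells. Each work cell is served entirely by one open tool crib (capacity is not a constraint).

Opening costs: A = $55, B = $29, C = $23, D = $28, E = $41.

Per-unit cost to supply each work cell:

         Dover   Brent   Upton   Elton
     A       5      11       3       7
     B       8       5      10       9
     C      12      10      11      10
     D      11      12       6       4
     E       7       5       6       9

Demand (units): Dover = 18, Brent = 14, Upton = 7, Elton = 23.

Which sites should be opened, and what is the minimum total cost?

For any fixed open set, each work cell goes to its cheapest open site; total = fixed + service.
{A, B, D}: Dover→A 5·18=90, Brent→B 5·14=70, Upton→A 3·7=21, Elton→D 4·23=92. Service 273; fixed 112; total 385.
{A, D, E}: service 273 + fixed 124 = 397
{D, E}: Dover→E 7·18=126, Brent→E 5·14=70, Upton→D 6·7=42, Elton→D 4·23=92. Service 330; fixed 69; total 399.
{A, B, C, D, E}: Dover→A 5·18=90, Brent→B 5·14=70, Upton→A 3·7=21, Elton→D 4·23=92. Service 273; fixed 176; total 449.
No other subset beats 385.

Open A, B and D; minimum total cost 385.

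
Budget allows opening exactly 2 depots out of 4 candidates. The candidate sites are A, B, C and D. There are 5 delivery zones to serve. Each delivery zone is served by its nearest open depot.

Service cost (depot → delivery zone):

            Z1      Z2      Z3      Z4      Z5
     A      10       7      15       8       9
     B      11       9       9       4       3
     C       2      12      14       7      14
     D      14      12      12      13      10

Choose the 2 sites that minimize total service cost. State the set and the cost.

With exactly 2 open, each delivery zone uses its cheapest among the chosen.
{B, C}: Z1→C 2, Z2→B 9, Z3→B 9, Z4→B 4, Z5→B 3. Service cost 27.
{A, B}: service cost 33
{B, D}: service cost 36
Among all 6 size-2 choices, {B, C} is lowest.

Choose B and C; total service cost 27.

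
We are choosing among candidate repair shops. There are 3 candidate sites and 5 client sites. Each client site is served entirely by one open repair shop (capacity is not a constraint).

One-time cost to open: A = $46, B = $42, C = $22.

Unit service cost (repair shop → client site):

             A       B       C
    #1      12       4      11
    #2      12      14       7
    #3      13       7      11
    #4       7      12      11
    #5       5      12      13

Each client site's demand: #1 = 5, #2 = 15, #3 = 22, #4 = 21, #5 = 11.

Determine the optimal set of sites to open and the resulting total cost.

Open A, B and C; minimum total cost 591.

For any fixed open set, each client site goes to its cheapest open site; total = fixed + service.
{A, B, C}: #1→B 4·5=20, #2→C 7·15=105, #3→B 7·22=154, #4→A 7·21=147, #5→A 5·11=55. Service 481; fixed 110; total 591.
{A, B}: #1→B 4·5=20, #2→A 12·15=180, #3→B 7·22=154, #4→A 7·21=147, #5→A 5·11=55. Service 556; fixed 88; total 644.
{A, C}: service 604 + fixed 68 = 672
{C}: service 776 + fixed 22 = 798
(All 7 nonempty subsets were checked; A, B and C is lowest.)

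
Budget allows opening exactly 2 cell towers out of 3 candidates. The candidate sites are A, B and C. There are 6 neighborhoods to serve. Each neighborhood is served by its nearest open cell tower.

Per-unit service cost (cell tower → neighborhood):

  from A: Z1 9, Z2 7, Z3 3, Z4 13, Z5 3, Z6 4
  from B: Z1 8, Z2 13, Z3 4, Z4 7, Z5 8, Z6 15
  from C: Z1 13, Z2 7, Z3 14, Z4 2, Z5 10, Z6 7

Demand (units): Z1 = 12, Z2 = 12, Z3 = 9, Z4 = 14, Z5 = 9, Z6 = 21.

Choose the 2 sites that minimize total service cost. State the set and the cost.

With exactly 2 open, each neighborhood uses its cheapest among the chosen.
{A, C}: Z1→A 9·12=108, Z2→A 7·12=84, Z3→A 3·9=27, Z4→C 2·14=28, Z5→A 3·9=27, Z6→A 4·21=84. Service cost 358.
{A, B}: service cost 416
{B, C}: service cost 463
Among all 3 size-2 choices, {A, C} is lowest.

Choose A and C; total service cost 358.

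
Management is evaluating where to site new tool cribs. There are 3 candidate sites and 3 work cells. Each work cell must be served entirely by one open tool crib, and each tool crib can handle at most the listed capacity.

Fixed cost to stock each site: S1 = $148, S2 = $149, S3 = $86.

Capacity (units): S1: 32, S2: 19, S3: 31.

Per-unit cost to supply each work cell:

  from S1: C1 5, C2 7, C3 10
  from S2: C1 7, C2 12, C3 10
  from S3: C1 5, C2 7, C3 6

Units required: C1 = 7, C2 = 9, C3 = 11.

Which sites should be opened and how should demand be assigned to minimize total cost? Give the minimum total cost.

Minimum total cost: 250

Open {S3}: C1→S3 5·7=35, C2→S3 7·9=63, C3→S3 6·11=66.
Loads: S3 carries 27/31. Service 164; fixed 86; total 250.
Next best feasible plan costs 356.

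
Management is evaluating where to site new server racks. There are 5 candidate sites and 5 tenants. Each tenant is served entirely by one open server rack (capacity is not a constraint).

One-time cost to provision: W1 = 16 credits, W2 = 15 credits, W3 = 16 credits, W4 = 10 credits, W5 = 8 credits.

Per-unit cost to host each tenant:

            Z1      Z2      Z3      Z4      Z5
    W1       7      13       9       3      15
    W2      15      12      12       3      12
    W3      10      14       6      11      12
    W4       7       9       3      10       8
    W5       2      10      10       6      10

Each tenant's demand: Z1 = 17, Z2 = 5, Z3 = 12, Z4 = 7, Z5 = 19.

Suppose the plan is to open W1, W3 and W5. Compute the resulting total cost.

Each tenant is assigned to its cheapest site among the open ones.
{W1, W3, W5}: Z1→W5 2·17=34, Z2→W5 10·5=50, Z3→W3 6·12=72, Z4→W1 3·7=21, Z5→W5 10·19=190. Service 367; fixed 40; total 407.

Total cost: 407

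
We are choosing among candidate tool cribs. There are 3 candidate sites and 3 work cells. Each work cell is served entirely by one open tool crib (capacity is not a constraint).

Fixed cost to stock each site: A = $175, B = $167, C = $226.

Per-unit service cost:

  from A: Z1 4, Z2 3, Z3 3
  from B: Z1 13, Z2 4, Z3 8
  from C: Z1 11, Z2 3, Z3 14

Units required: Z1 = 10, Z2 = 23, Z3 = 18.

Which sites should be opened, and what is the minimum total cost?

For any fixed open set, each work cell goes to its cheapest open site; total = fixed + service.
{A}: Z1→A 4·10=40, Z2→A 3·23=69, Z3→A 3·18=54. Service 163; fixed 175; total 338.
{A, B}: service 163 + fixed 342 = 505
{B}: Z1→B 13·10=130, Z2→B 4·23=92, Z3→B 8·18=144. Service 366; fixed 167; total 533.
{A, B, C}: service 163 + fixed 568 = 731
No other subset beats 338.

Open A only; minimum total cost 338.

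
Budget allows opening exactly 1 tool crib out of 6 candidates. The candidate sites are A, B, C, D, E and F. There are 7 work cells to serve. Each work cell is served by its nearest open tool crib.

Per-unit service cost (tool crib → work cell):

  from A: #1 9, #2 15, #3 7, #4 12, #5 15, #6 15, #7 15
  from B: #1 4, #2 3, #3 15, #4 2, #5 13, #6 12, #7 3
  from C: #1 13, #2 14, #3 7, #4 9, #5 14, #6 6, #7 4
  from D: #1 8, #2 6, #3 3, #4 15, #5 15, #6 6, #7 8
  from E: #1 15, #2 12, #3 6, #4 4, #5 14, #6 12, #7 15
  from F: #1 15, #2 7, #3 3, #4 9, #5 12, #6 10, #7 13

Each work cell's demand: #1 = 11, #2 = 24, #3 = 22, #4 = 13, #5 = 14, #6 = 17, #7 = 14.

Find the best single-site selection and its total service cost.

Choose B only; total service cost 900.

With exactly 1 open, each work cell uses its cheapest among the chosen.
{B}: #1→B 4·11=44, #2→B 3·24=72, #3→B 15·22=330, #4→B 2·13=26, #5→B 13·14=182, #6→B 12·17=204, #7→B 3·14=42. Service cost 900.
{D}: service cost 917
{F}: service cost 1036
Among all 6 size-1 choices, {B} is lowest.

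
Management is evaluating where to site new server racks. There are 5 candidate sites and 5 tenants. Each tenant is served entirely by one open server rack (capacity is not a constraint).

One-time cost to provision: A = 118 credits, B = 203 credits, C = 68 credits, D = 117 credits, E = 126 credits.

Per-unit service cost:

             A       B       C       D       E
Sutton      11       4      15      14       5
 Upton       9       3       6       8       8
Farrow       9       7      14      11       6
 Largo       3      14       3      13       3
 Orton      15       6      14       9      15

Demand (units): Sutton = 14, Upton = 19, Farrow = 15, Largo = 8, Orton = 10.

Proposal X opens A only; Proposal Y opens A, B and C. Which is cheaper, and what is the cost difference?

Proposal Y is cheaper by 61.

Proposal X: {A}: Sutton→A 11·14=154, Upton→A 9·19=171, Farrow→A 9·15=135, Largo→A 3·8=24, Orton→A 15·10=150. Service 634; fixed 118; total 752.
Proposal Y: {A, B, C}: Sutton→B 4·14=56, Upton→B 3·19=57, Farrow→B 7·15=105, Largo→A 3·8=24, Orton→B 6·10=60. Service 302; fixed 389; total 691.
Difference: |752 − 691| = 61.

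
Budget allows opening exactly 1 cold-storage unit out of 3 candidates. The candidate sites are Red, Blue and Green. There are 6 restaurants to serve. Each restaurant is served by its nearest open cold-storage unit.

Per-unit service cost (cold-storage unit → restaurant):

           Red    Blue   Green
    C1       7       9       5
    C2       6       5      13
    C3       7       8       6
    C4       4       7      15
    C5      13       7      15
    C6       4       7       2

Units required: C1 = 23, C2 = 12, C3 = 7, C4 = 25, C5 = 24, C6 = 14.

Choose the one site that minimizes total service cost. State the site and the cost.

With exactly 1 open, each restaurant uses its cheapest among the chosen.
{Red}: C1→Red 7·23=161, C2→Red 6·12=72, C3→Red 7·7=49, C4→Red 4·25=100, C5→Red 13·24=312, C6→Red 4·14=56. Service cost 750.
{Blue}: service cost 764
{Green}: service cost 1076
Among all 3 size-1 choices, {Red} is lowest.

Choose Red only; total service cost 750.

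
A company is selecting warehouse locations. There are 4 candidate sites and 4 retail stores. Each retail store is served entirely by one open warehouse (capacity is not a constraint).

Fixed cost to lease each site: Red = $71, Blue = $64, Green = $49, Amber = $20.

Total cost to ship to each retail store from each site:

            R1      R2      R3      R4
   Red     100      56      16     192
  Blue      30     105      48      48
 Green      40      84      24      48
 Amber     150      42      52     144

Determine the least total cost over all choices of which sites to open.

For any fixed open set, each retail store goes to its cheapest open site; total = fixed + service.
{Green, Amber}: R1→Green 40, R2→Amber 42, R3→Green 24, R4→Green 48. Service 154; fixed 69; total 223.
{Green}: R1→Green 40, R2→Green 84, R3→Green 24, R4→Green 48. Service 196; fixed 49; total 245.
{Blue, Amber}: service 168 + fixed 84 = 252
{Red, Blue, Green, Amber}: R1→Blue 30, R2→Amber 42, R3→Red 16, R4→Blue 48. Service 136; fixed 204; total 340.
No other subset beats 223.

Minimum total cost: 223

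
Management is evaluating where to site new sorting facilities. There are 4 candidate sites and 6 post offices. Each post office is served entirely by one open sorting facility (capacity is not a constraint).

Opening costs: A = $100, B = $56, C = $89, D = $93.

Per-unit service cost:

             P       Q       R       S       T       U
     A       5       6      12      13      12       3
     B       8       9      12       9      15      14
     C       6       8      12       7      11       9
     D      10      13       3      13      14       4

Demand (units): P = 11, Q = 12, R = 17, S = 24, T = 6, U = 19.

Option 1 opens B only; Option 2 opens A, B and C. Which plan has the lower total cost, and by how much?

Option 1: {B}: P→B 8·11=88, Q→B 9·12=108, R→B 12·17=204, S→B 9·24=216, T→B 15·6=90, U→B 14·19=266. Service 972; fixed 56; total 1028.
Option 2: {A, B, C}: P→A 5·11=55, Q→A 6·12=72, R→A 12·17=204, S→C 7·24=168, T→C 11·6=66, U→A 3·19=57. Service 622; fixed 245; total 867.
Difference: |1028 − 867| = 161.

Option 2 is cheaper by 161.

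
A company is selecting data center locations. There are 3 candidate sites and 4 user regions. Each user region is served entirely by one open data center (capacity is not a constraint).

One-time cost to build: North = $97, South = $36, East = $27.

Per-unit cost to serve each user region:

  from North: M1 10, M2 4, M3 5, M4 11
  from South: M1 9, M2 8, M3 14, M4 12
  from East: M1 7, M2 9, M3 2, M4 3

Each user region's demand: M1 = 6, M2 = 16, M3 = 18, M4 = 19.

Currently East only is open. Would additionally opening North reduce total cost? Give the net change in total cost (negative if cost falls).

No — net change +17 (cost rises by 17).

Current service cost with {East}: 279.
Adding North: each user region re-picks its cheapest; new service cost 199, saving 80.
Extra fixed cost: 97. Net change = 97 − 80 = 17.
(Totals: 306 → 323.)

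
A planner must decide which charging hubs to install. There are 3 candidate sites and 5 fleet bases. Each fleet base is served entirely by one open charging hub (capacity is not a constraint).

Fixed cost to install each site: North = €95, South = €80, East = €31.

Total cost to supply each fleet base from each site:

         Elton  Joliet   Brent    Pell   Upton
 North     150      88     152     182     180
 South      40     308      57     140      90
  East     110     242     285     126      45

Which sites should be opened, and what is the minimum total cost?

Open North, South and East; minimum total cost 562.

For any fixed open set, each fleet base goes to its cheapest open site; total = fixed + service.
{North, South, East}: Elton→South 40, Joliet→North 88, Brent→South 57, Pell→East 126, Upton→East 45. Service 356; fixed 206; total 562.
{North, South}: service 415 + fixed 175 = 590
{South, East}: service 510 + fixed 111 = 621
{East}: Elton→East 110, Joliet→East 242, Brent→East 285, Pell→East 126, Upton→East 45. Service 808; fixed 31; total 839.
No other subset beats 562.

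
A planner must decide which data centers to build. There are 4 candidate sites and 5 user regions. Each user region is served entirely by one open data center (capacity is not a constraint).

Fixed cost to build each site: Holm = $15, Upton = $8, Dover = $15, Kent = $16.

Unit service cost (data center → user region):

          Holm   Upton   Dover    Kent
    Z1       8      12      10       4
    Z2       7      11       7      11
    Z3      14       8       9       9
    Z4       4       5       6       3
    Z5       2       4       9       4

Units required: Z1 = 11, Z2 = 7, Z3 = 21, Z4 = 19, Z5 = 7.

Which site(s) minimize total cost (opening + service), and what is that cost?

Open Holm, Upton and Kent; minimum total cost 371.

For any fixed open set, each user region goes to its cheapest open site; total = fixed + service.
{Holm, Upton, Kent}: Z1→Kent 4·11=44, Z2→Holm 7·7=49, Z3→Upton 8·21=168, Z4→Kent 3·19=57, Z5→Holm 2·7=14. Service 332; fixed 39; total 371.
{Holm, Kent}: service 353 + fixed 31 = 384
{Upton, Dover, Kent}: Z1→Kent 4·11=44, Z2→Dover 7·7=49, Z3→Upton 8·21=168, Z4→Kent 3·19=57, Z5→Upton 4·7=28. Service 346; fixed 39; total 385.
{Holm, Upton, Dover, Kent}: Z1→Kent 4·11=44, Z2→Holm 7·7=49, Z3→Upton 8·21=168, Z4→Kent 3·19=57, Z5→Holm 2·7=14. Service 332; fixed 54; total 386.
No other subset beats 371.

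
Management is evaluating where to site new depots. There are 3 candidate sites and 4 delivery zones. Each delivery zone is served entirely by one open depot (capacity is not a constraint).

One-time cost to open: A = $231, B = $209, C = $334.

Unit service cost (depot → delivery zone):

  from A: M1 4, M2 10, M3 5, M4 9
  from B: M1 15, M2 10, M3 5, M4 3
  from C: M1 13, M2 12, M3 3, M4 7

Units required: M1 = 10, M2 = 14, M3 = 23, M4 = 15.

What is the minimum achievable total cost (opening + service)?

For any fixed open set, each delivery zone goes to its cheapest open site; total = fixed + service.
{B}: M1→B 15·10=150, M2→B 10·14=140, M3→B 5·23=115, M4→B 3·15=45. Service 450; fixed 209; total 659.
{A}: M1→A 4·10=40, M2→A 10·14=140, M3→A 5·23=115, M4→A 9·15=135. Service 430; fixed 231; total 661.
{A, B}: service 340 + fixed 440 = 780
{A, B, C}: M1→A 4·10=40, M2→A 10·14=140, M3→C 3·23=69, M4→B 3·15=45. Service 294; fixed 774; total 1068.
No other subset beats 659.

Minimum total cost: 659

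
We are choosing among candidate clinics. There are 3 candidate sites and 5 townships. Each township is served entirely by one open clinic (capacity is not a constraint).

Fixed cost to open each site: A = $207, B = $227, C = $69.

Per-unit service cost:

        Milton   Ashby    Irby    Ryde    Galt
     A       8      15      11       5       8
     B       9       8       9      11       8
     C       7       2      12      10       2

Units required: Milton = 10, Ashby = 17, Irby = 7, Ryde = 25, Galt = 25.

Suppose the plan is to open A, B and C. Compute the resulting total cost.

Total cost: 845

Each township is assigned to its cheapest site among the open ones.
{A, B, C}: Milton→C 7·10=70, Ashby→C 2·17=34, Irby→B 9·7=63, Ryde→A 5·25=125, Galt→C 2·25=50. Service 342; fixed 503; total 845.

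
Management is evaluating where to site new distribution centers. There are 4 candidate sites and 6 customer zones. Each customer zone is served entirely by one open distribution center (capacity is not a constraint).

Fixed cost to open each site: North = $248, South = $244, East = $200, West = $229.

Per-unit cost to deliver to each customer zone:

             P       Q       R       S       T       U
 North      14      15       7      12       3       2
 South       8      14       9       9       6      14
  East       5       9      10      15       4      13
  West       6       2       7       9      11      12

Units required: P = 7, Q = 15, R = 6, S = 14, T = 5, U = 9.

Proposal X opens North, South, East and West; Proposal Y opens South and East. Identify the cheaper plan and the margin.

Proposal Y is cheaper by 256.

Proposal X: {North, South, East, West}: P→East 5·7=35, Q→West 2·15=30, R→North 7·6=42, S→South 9·14=126, T→North 3·5=15, U→North 2·9=18. Service 266; fixed 921; total 1187.
Proposal Y: {South, East}: P→East 5·7=35, Q→East 9·15=135, R→South 9·6=54, S→South 9·14=126, T→East 4·5=20, U→East 13·9=117. Service 487; fixed 444; total 931.
Difference: |1187 − 931| = 256.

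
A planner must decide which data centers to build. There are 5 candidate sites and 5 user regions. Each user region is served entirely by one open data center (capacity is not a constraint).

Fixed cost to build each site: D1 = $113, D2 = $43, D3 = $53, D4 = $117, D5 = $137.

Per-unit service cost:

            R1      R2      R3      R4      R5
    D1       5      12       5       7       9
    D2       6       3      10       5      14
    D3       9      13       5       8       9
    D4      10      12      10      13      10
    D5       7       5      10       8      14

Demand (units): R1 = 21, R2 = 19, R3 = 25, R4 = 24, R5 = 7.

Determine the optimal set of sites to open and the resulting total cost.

Open D2 and D3; minimum total cost 587.

For any fixed open set, each user region goes to its cheapest open site; total = fixed + service.
{D2, D3}: R1→D2 6·21=126, R2→D2 3·19=57, R3→D3 5·25=125, R4→D2 5·24=120, R5→D3 9·7=63. Service 491; fixed 96; total 587.
{D1, D2}: service 470 + fixed 156 = 626
{D1, D2, D3}: service 470 + fixed 209 = 679
{D1, D2, D3, D4, D5}: R1→D1 5·21=105, R2→D2 3·19=57, R3→D1 5·25=125, R4→D2 5·24=120, R5→D1 9·7=63. Service 470; fixed 463; total 933.
No other subset beats 587.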